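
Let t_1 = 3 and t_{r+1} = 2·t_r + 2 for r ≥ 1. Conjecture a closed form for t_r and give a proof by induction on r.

Computing the first terms: t_1 = 3, t_2 = 8, t_3 = 18. This suggests t_r = 5·2^(r - 1) - 2.
Base case (r = 1): the formula gives 3 = 3 = t_1.
For the inductive step, assume it holds for an arbitrary i ≥ 1, so t_i = 5·2^(i - 1) - 2.
Then t_{i+1} = 2·t_i + 2 = 2·(5·2^(i - 1) - 2) + 2 = 5·2^i - 2 = 5·2^((i+1) - 1) - 2,
which is the claimed formula at r = i+1.
Hence, by induction on r, the claim holds for every r ≥ 1.

t_r = 5·2^(r - 1) - 2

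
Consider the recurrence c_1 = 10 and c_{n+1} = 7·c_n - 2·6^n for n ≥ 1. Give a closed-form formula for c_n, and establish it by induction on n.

Computing the first terms: c_1 = 10, c_2 = 58, c_3 = 334. This suggests c_n = 2·6^n - 2·7^(n - 1).
Base step (n = 1): the formula gives 10 = 10 = c_1.
Inductive step: suppose the statement holds for some i ≥ 1, so c_i = 2·6^i - 2·7^(i - 1).
Then c_{i+1} = 7·c_i - 2·6^i = 7·(2·6^i - 2·7^(i - 1)) - 2·6^i = 2·6^(i + 1) - 2·7^i = 2·6^(i+1) - 2·7^((i+1) - 1),
which is the claimed formula at n = i+1.
By induction, the statement is established for all n ≥ 1.

c_n = 2·6^n - 2·7^(n - 1)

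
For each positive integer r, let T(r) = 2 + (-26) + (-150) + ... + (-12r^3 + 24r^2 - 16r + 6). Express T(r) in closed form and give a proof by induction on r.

T(r) = -r(3r^3 - 2r^2 - r - 2)

We claim T(r) = -r(3r^3 - 2r^2 - r - 2) for all r ≥ 1.
For the base case r = 1: T(1) = 2, and the closed form gives 2. They agree.
Suppose the result is true for r = j, so T(j) = j(-3j^3 + 2j^2 + j + 2).
Then T(j+1) = T(j) + (-12j^3 - 12j^2 - 4j + 2) = (j(-3j^3 + 2j^2 + j + 2)) + (-12j^3 - 12j^2 - 4j + 2).
Simplifying, T(j+1) = -(j + 1)(3j^3 + 7j^2 + 4j - 2) = -(j+1)(3(j+1)^3 - 2(j+1)^2 - (j+1) - 2),
which is the closed form with r = j+1.
Hence, by induction on r, the claim holds for every r ≥ 1.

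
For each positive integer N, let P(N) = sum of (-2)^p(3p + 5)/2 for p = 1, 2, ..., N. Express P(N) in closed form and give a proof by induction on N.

P(N) = (-2)^N(N + 2) - 2

We claim P(N) = (-2)^N(N + 2) - 2 for all N ≥ 1.
Base step (N = 1): P(1) = -8, and the closed form gives -8. They agree.
Suppose the result is true for N = p, so P(p) = (-2)^p(p + 2) - 2.
Then P(p+1) = P(p) + ((-2)^p(-3p - 8)) = ((-2)^p(p + 2) - 2) + ((-2)^p(-3p - 8)).
Simplifying, P(p+1) = -2(-2)^p·p - 6(-2)^p - 2 = (-2)^(p+1)((p+1) + 2) - 2,
which is the closed form with N = p+1.
This completes the induction.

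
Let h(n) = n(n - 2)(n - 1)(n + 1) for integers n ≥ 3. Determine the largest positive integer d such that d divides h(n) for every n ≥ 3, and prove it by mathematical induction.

d = 24

Computing the first values: h(3) = 24 and h(4) = 120; gcd(24, 120) = 24, so d ≤ 24.
We prove 24 | n(n - 2)(n - 1)(n + 1) for all n ≥ 3 by induction on n.
For the base case n = 3: h(3) = 24 = 24·(1), so 24 | h(3).
For the inductive step, assume it holds for an arbitrary p ≥ 3, i.e. 24 | h(p). Then
h(p+1) − h(p) = (p-1)·p·(p+1)·(p+2) − (p-2)·(p-1)·p·(p+1) = (p-1)·p·(p+1)·[(p+2) − (p-2)] = 4·(p-1)·p·(p+1). The product of 3 consecutive integers is divisible by (3)! = 6, so h(p+1) − h(p) is divisible by 4·6 = 24. By the inductive hypothesis 24 | h(p), hence 24 | h(p+1).
Hence, by induction on n, the claim holds for every n ≥ 3.
Therefore the largest such d is 24.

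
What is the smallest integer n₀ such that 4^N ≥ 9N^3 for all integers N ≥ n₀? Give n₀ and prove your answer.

At N = 5: 1024 < 1125, so the inequality fails and n₀ ≥ 6. We prove 4^N ≥ 9N^3 for all N ≥ 6.
Base case (N = 6): 4^N = 4096 and 9N^3 = 1944, so 4096 ≥ 1944.
Suppose the result is true for N = m, so 4^m ≥ 9m^3.
Then 4^(m + 1) = 4·(4^m) ≥ 4·(9m^3).
Also, for m ≥ 6 we have 4·(9m^3) ≥ 9(m+1)^3, since 4 ≥ (1 + 1/m)^3 for all m ≥ 6.
Combining, 4^(m + 1) ≥ 9(m+1)^3.
This completes the induction.
Hence the smallest such n₀ is 6.

n₀ = 6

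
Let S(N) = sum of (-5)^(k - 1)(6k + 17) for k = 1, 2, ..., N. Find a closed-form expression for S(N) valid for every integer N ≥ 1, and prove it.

S(N) = -(-5)^N(N + 3) + 3

We claim S(N) = -(-5)^N(N + 3) + 3 for all N ≥ 1.
Base step (N = 1): S(1) = 23, and the closed form gives 23. They agree.
Suppose the result is true for N = k, so S(k) = -(-5)^k(k + 3) + 3.
Then S(k+1) = S(k) + ((-5)^k(6k + 23)) = (-(-5)^k(k + 3) + 3) + ((-5)^k(6k + 23)).
Simplifying, S(k+1) = 5(-5)^k·k + 20(-5)^k + 3 = -(-5)^(k+1)((k+1) + 3) + 3,
which is the closed form with N = k+1.
Hence, by induction on N, the claim holds for every N ≥ 1.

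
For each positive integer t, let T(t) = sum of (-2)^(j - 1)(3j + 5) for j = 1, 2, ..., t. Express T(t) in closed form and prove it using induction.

T(t) = -(-2)^t(t + 2) + 2

We claim T(t) = -(-2)^t(t + 2) + 2 for all t ≥ 1.
Base case (t = 1): T(1) = 8, and the closed form gives 8. They agree.
Suppose the result is true for t = j, so T(j) = -(-2)^j(j + 2) + 2.
Then T(j+1) = T(j) + ((-2)^j(3j + 8)) = (-(-2)^j(j + 2) + 2) + ((-2)^j(3j + 8)).
Simplifying, T(j+1) = 2(-2)^j·j + 6(-2)^j + 2 = -(-2)^(j+1)((j+1) + 2) + 2,
which is the closed form with t = j+1.
This completes the induction.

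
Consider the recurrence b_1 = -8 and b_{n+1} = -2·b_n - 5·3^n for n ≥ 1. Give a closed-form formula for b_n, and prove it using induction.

Computing the first terms: b_1 = -8, b_2 = 1, b_3 = -47. This suggests b_n = -5(-2)^(n - 1) - 3^n.
When n = 1: the formula gives -8 = -8 = b_1.
Inductive step: assume the claim holds for n = m, so b_m = -5(-2)^(m - 1) - 3^m.
Then b_{m+1} = -2·b_m - 5·3^m = -2·(-5(-2)^(m - 1) - 3^m) - 5·3^m = -5(-2)^m - 3^(m + 1) = -5(-2)^((m+1) - 1) - 3^(m+1),
which is the claimed formula at n = m+1.
By induction, the statement is established for all n ≥ 1.

b_n = -5(-2)^(n - 1) - 3^n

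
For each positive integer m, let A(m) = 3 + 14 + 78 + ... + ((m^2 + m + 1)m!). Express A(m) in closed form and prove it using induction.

A(m) = (m + 1)(m + 1)! - 1

We claim A(m) = (m + 1)(m + 1)! - 1 for all m ≥ 1.
When m = 1: A(1) = 3, and the closed form gives 3. They agree.
For the inductive step, assume it holds for an arbitrary r ≥ 1, so A(r) = (r + 1)(r + 1)! - 1.
Then A(r+1) = A(r) + ((r^2 + 3r + 3)(r + 1)!) = ((r + 1)(r + 1)! - 1) + ((r^2 + 3r + 3)(r + 1)!).
Simplifying, A(r+1) = ((r+1) + 1)((r+1) + 1)! - 1,
which is the closed form with m = r+1.
By the principle of mathematical induction, the result holds for all m ≥ 1.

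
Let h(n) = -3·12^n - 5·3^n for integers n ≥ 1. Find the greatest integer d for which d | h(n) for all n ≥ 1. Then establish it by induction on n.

Computing the first values: h(1) = -51 and h(2) = -477; gcd(-51, -477) = 3, so d ≤ 3.
We prove 3 | -3·12^n - 5·3^n for all n ≥ 1 by induction on n.
Base step (n = 1): h(1) = -51 = 3·(-17), so 3 | h(1).
Inductive step: suppose the statement holds for some m ≥ 1, i.e. 3 | h(m). Then
h(m+1) − 12·h(m) = (-3·12^(m+1) - 5·3^(m+1)) − 12·(-3·12^m - 5·3^m) = (-5)·3^m·(3 − 12) = (45)·3^m. Since 3 | h(m) by the inductive hypothesis, 3 | 12·h(m); and 3 | 45 since 45 = 3·15. Therefore 3 | h(m+1).
By the principle of mathematical induction, the result holds for all n ≥ 1.
Therefore the largest such d is 3.

d = 3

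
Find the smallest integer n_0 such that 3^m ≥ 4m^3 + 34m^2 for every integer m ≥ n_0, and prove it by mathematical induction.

n_0 = 8

At m = 7: 2187 < 3038, so the inequality fails and n_0 ≥ 8. We prove 3^m ≥ 4m^3 + 34m^2 for all m ≥ 8.
Base step (m = 8): 3^m = 6561 and 4m^3 + 34m^2 = 4224, so 6561 ≥ 4224.
Suppose the result is true for m = r, so 3^r ≥ 4r^3 + 34r^2.
Then 3^(r + 1) = 3·(3^r) ≥ 3·(4r^3 + 34r^2).
Also, for r ≥ 8 we have 3·(4r^3 + 34r^2) ≥ 4(r+1)^3 + 34(r+1)^2, since 3·(4r^3 + 34r^2) − (4(r+1)^3 + 34(r+1)^2) = 8r^3 + 56r^2 - 80r - 38, which is nonnegative for all r ≥ 8.
Combining, 3^(r + 1) ≥ 4(r+1)^3 + 34(r+1)^2.
By the principle of mathematical induction, the result holds for all m ≥ 8.
Hence the smallest such n_0 is 8.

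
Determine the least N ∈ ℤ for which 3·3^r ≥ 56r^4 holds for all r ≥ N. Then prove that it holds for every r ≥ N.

N = 12

At r = 11: 531441 < 819896, so the inequality fails and N ≥ 12. We prove 3·3^r ≥ 56r^4 for all r ≥ 12.
Base step (r = 12): 3·3^r = 1594323 and 56r^4 = 1161216, so 1594323 ≥ 1161216.
Inductive step: assume the claim holds for r = k, so 3·3^k ≥ 56k^4.
Then 3·3^(k + 1) = 3·(3·3^k) ≥ 3·(56k^4).
Also, for k ≥ 12 we have 3·(56k^4) ≥ 56(k+1)^4, since 3 ≥ (1 + 1/k)^4 for all k ≥ 12.
Combining, 3·3^(k + 1) ≥ 56(k+1)^4.
By induction, the statement is established for all r ≥ 12.
Hence the smallest such N is 12.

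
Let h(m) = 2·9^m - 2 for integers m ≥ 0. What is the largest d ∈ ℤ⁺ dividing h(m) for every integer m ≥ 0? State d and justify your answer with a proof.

d = 16

Computing the first values: h(0) = 0 and h(1) = 16; gcd(0, 16) = 16, so d ≤ 16.
We prove 16 | 2·9^m - 2 for all m ≥ 0 by induction on m.
Base case (m = 0): h(0) = 0 = 16·(0), so 16 | h(0).
Inductive step: suppose the statement holds for some k ≥ 0, i.e. 16 | h(k). Then
h(k+1) = 2·9^(k+1) - 2 = 9·(2·9^k - 2) + 16 = 9·h(k) + 16. The first term is divisible by 16 by the inductive hypothesis, and 16 is divisible by 16. Hence 16 | h(k+1).
This completes the induction.
Therefore the largest such d is 16.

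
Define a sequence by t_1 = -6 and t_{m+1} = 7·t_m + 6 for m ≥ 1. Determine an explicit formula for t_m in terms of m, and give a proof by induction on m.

t_m = -5·7^(m - 1) - 1

Computing the first terms: t_1 = -6, t_2 = -36, t_3 = -246. This suggests t_m = -5·7^(m - 1) - 1.
Base case (m = 1): the formula gives -6 = -6 = t_1.
Suppose the result is true for m = k, so t_k = -5·7^(k - 1) - 1.
Then t_{k+1} = 7·t_k + 6 = 7·(-5·7^(k - 1) - 1) + 6 = -5·7^k - 1 = -5·7^((k+1) - 1) - 1,
which is the claimed formula at m = k+1.
By the principle of mathematical induction, the result holds for all m ≥ 1.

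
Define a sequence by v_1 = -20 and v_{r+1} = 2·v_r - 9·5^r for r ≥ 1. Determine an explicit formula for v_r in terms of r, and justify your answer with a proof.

v_r = -5·2^(r - 1) - 3·5^r

Computing the first terms: v_1 = -20, v_2 = -85, v_3 = -395. This suggests v_r = -5·2^(r - 1) - 3·5^r.
When r = 1: the formula gives -20 = -20 = v_1.
Inductive step: suppose the statement holds for some j ≥ 1, so v_j = -5·2^(j - 1) - 3·5^j.
Then v_{j+1} = 2·v_j - 9·5^j = 2·(-5·2^(j - 1) - 3·5^j) - 9·5^j = -5·2^j - 3·5^(j + 1) = -5·2^((j+1) - 1) - 3·5^(j+1),
which is the claimed formula at r = j+1.
This completes the induction.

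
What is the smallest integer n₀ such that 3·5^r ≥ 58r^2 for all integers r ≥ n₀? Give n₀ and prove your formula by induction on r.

At r = 3: 375 < 522, so the inequality fails and n₀ ≥ 4. We prove 3·5^r ≥ 58r^2 for all r ≥ 4.
Base case (r = 4): 3·5^r = 1875 and 58r^2 = 928, so 1875 ≥ 928.
Inductive step: suppose the statement holds for some m ≥ 4, so 3·5^m ≥ 58m^2.
Then 3·5^(m + 1) = 5·(3·5^m) ≥ 5·(58m^2).
Also, for m ≥ 4 we have 5·(58m^2) ≥ 58(m+1)^2, since 5 ≥ (1 + 1/m)^2 for all m ≥ 4.
Combining, 3·5^(m + 1) ≥ 58(m+1)^2.
By induction, the statement is established for all r ≥ 4.
Hence the smallest such n₀ is 4.

n₀ = 4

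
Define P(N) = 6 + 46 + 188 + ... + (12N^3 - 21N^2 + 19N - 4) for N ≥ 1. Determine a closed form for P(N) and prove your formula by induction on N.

We claim P(N) = N(3N^3 - N^2 + 2N + 2) for all N ≥ 1.
When N = 1: P(1) = 6, and the closed form gives 6. They agree.
Inductive step: suppose the statement holds for some i ≥ 1, so P(i) = i(3i^3 - i^2 + 2i + 2).
Then P(i+1) = P(i) + (12i^3 + 15i^2 + 13i + 6) = (i(3i^3 - i^2 + 2i + 2)) + (12i^3 + 15i^2 + 13i + 6).
Simplifying, P(i+1) = (i + 1)(3i^3 + 8i^2 + 9i + 6) = (i+1)(3(i+1)^3 - (i+1)^2 + 2(i+1) + 2),
which is the closed form with N = i+1.
Hence, by induction on N, the claim holds for every N ≥ 1.

P(N) = N(3N^3 - N^2 + 2N + 2)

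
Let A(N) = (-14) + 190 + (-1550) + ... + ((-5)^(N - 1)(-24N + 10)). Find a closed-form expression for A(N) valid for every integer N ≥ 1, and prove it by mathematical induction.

A(N) = (-5)^N(4N - 1) + 1

We claim A(N) = (-5)^N(4N - 1) + 1 for all N ≥ 1.
When N = 1: A(1) = -14, and the closed form gives -14. They agree.
Inductive step: suppose the statement holds for some j ≥ 1, so A(j) = (-5)^j(4j - 1) + 1.
Then A(j+1) = A(j) + ((-5)^j(-24j - 14)) = ((-5)^j(4j - 1) + 1) + ((-5)^j(-24j - 14)).
Simplifying, A(j+1) = -20(-5)^j·j - 15(-5)^j + 1 = (-5)^(j+1)(4(j+1) - 1) + 1,
which is the closed form with N = j+1.
By induction, the statement is established for all N ≥ 1.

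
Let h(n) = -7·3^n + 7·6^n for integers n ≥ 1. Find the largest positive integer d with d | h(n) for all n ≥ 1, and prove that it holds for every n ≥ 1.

Computing the first values: h(1) = 21 and h(2) = 189; gcd(21, 189) = 21, so d ≤ 21.
We prove 21 | -7·3^n + 7·6^n for all n ≥ 1 by induction on n.
When n = 1: h(1) = 21 = 21·(1), so 21 | h(1).
Suppose the result is true for n = k, i.e. 21 | h(k). Then
h(k+1) − 6·h(k) = (-7·3^(k+1) + 7·6^(k+1)) − 6·(-7·3^k + 7·6^k) = (-7)·3^k·(3 − 6) = (21)·3^k. Since 21 | h(k) by the inductive hypothesis, 21 | 6·h(k); and 21 | 21 since 21 = 21·1. Therefore 21 | h(k+1).
This completes the induction.
Therefore the largest such d is 21.

d = 21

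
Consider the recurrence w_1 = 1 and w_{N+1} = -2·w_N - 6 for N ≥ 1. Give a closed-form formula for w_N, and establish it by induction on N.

Computing the first terms: w_1 = 1, w_2 = -8, w_3 = 10. This suggests w_N = 3(-2)^(N - 1) - 2.
When N = 1: the formula gives 1 = 1 = w_1.
Suppose the result is true for N = p, so w_p = 3(-2)^(p - 1) - 2.
Then w_{p+1} = -2·w_p - 6 = -2·(3(-2)^(p - 1) - 2) - 6 = 3(-2)^p - 2 = 3(-2)^((p+1) - 1) - 2,
which is the claimed formula at N = p+1.
By the principle of mathematical induction, the result holds for all N ≥ 1.

w_N = 3(-2)^(N - 1) - 2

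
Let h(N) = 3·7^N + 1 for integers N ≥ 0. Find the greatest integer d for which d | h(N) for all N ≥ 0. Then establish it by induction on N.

Computing the first values: h(0) = 4 and h(1) = 22; gcd(4, 22) = 2, so d ≤ 2.
We prove 2 | 3·7^N + 1 for all N ≥ 0 by induction on N.
Base case (N = 0): h(0) = 4 = 2·(2), so 2 | h(0).
Inductive step: suppose the statement holds for some p ≥ 0, i.e. 2 | h(p). Then
h(p+1) = 3·7^(p+1) + 1 = 7·(3·7^p + 1) - 6 = 7·h(p) - 6. The first term is divisible by 2 by the inductive hypothesis, and -6 is divisible by 2. Hence 2 | h(p+1).
By induction, the statement is established for all N ≥ 0.
Therefore the largest such d is 2.

d = 2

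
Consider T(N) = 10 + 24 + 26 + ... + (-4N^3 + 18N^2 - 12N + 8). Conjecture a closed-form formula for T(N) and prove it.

T(N) = -N(N^3 - 4N^2 - 2N - 5)

We claim T(N) = -N(N^3 - 4N^2 - 2N - 5) for all N ≥ 1.
Base case (N = 1): T(1) = 10, and the closed form gives 10. They agree.
Suppose the result is true for N = i, so T(i) = i(-i^3 + 4i^2 + 2i + 5).
Then T(i+1) = T(i) + (-4i^3 + 6i^2 + 12i + 10) = (i(-i^3 + 4i^2 + 2i + 5)) + (-4i^3 + 6i^2 + 12i + 10).
Simplifying, T(i+1) = -(i + 1)(i^3 - i^2 - 7i - 10) = -(i+1)((i+1)^3 - 4(i+1)^2 - 2(i+1) - 5),
which is the closed form with N = i+1.
This completes the induction.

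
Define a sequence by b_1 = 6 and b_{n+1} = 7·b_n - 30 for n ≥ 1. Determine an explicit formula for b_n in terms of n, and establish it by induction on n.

Computing the first terms: b_1 = 6, b_2 = 12, b_3 = 54. This suggests b_n = 7^(n - 1) + 5.
When n = 1: the formula gives 6 = 6 = b_1.
Suppose the result is true for n = m, so b_m = 7^(m - 1) + 5.
Then b_{m+1} = 7·b_m - 30 = 7·(7^(m - 1) + 5) - 30 = 7^m + 5 = 7^((m+1) - 1) + 5,
which is the claimed formula at n = m+1.
Hence, by induction on n, the claim holds for every n ≥ 1.

b_n = 7^(n - 1) + 5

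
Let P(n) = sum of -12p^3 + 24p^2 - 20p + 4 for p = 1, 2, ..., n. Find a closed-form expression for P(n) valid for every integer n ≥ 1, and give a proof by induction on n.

We claim P(n) = -n(3n^3 - 2n^2 + n + 2) for all n ≥ 1.
Base case (n = 1): P(1) = -4, and the closed form gives -4. They agree.
Inductive step: assume the claim holds for n = p, so P(p) = p(-3p^3 + 2p^2 - p - 2).
Then P(p+1) = P(p) + (-12p^3 - 12p^2 - 8p - 4) = (p(-3p^3 + 2p^2 - p - 2)) + (-12p^3 - 12p^2 - 8p - 4).
Simplifying, P(p+1) = -(p + 1)(3p^3 + 7p^2 + 6p + 4) = -(p+1)(3(p+1)^3 - 2(p+1)^2 + (p+1) + 2),
which is the closed form with n = p+1.
This completes the induction.

P(n) = -n(3n^3 - 2n^2 + n + 2)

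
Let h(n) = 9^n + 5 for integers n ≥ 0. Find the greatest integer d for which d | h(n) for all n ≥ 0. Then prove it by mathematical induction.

Computing the first values: h(0) = 6 and h(1) = 14; gcd(6, 14) = 2, so d ≤ 2.
We prove 2 | 9^n + 5 for all n ≥ 0 by induction on n.
When n = 0: h(0) = 6 = 2·(3), so 2 | h(0).
For the inductive step, assume it holds for an arbitrary m ≥ 0, i.e. 2 | h(m). Then
h(m+1) = 9^(m+1) + 5 = 9·(9^m + 5) - 40 = 9·h(m) - 40. The first term is divisible by 2 by the inductive hypothesis, and -40 is divisible by 2. Hence 2 | h(m+1).
By the principle of mathematical induction, the result holds for all n ≥ 0.
Therefore the largest such d is 2.

d = 2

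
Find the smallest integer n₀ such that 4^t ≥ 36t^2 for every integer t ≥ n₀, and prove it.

At t = 4: 256 < 576, so the inequality fails and n₀ ≥ 5. We prove 4^t ≥ 36t^2 for all t ≥ 5.
Base case (t = 5): 4^t = 1024 and 36t^2 = 900, so 1024 ≥ 900.
For the inductive step, assume it holds for an arbitrary m ≥ 5, so 4^m ≥ 36m^2.
Then 4^(m + 1) = 4·(4^m) ≥ 4·(36m^2).
Also, for m ≥ 5 we have 4·(36m^2) ≥ 36(m+1)^2, since 4 ≥ (1 + 1/m)^2 for all m ≥ 5.
Combining, 4^(m + 1) ≥ 36(m+1)^2.
By induction, the statement is established for all t ≥ 5.
Hence the smallest such n₀ is 5.

n₀ = 5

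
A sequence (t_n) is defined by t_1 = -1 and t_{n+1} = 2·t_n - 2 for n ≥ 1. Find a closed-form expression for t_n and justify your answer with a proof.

t_n = -3·2^(n - 1) + 2

Computing the first terms: t_1 = -1, t_2 = -4, t_3 = -10. This suggests t_n = -3·2^(n - 1) + 2.
When n = 1: the formula gives -1 = -1 = t_1.
Inductive step: suppose the statement holds for some j ≥ 1, so t_j = -3·2^(j - 1) + 2.
Then t_{j+1} = 2·t_j - 2 = 2·(-3·2^(j - 1) + 2) - 2 = -3·2^j + 2 = -3·2^((j+1) - 1) + 2,
which is the claimed formula at n = j+1.
By induction, the statement is established for all n ≥ 1.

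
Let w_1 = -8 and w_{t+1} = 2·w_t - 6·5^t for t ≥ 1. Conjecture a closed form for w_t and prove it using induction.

w_t = 2^t - 2·5^t

Computing the first terms: w_1 = -8, w_2 = -46, w_3 = -242. This suggests w_t = 2^t - 2·5^t.
For the base case t = 1: the formula gives -8 = -8 = w_1.
Inductive step: assume the claim holds for t = k, so w_k = 2^k - 2·5^k.
Then w_{k+1} = 2·w_k - 6·5^k = 2·(2^k - 2·5^k) - 6·5^k = 2^(k + 1) - 2·5^(k + 1),
which is the claimed formula at t = k+1.
By the principle of mathematical induction, the result holds for all t ≥ 1.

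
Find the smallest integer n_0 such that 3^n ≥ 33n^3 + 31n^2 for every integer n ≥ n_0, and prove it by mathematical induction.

At n = 9: 19683 < 26568, so the inequality fails and n_0 ≥ 10. We prove 3^n ≥ 33n^3 + 31n^2 for all n ≥ 10.
Base step (n = 10): 3^n = 59049 and 33n^3 + 31n^2 = 36100, so 59049 ≥ 36100.
Suppose the result is true for n = p, so 3^p ≥ 33p^3 + 31p^2.
Then 3^(p + 1) = 3·(3^p) ≥ 3·(33p^3 + 31p^2).
Also, for p ≥ 10 we have 3·(33p^3 + 31p^2) ≥ 33(p+1)^3 + 31(p+1)^2, since 3·(33p^3 + 31p^2) − (33(p+1)^3 + 31(p+1)^2) = 66p^3 - 37p^2 - 161p - 64, which is nonnegative for all p ≥ 10.
Combining, 3^(p + 1) ≥ 33(p+1)^3 + 31(p+1)^2.
This completes the induction.
Hence the smallest such n_0 is 10.

n_0 = 10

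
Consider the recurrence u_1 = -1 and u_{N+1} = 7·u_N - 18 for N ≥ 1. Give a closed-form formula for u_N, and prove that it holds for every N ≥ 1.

Computing the first terms: u_1 = -1, u_2 = -25, u_3 = -193. This suggests u_N = -4·7^(N - 1) + 3.
Base step (N = 1): the formula gives -1 = -1 = u_1.
Inductive step: assume the claim holds for N = r, so u_r = -4·7^(r - 1) + 3.
Then u_{r+1} = 7·u_r - 18 = 7·(-4·7^(r - 1) + 3) - 18 = -4·7^r + 3 = -4·7^((r+1) - 1) + 3,
which is the claimed formula at N = r+1.
This completes the induction.

u_N = -4·7^(N - 1) + 3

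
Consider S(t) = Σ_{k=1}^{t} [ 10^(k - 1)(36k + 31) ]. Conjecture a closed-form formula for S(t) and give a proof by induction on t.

S(t) = 10^t(4t + 3) - 3

We claim S(t) = 10^t(4t + 3) - 3 for all t ≥ 1.
Base case (t = 1): S(1) = 67, and the closed form gives 67. They agree.
For the inductive step, assume it holds for an arbitrary k ≥ 1, so S(k) = 10^k(4k + 3) - 3.
Then S(k+1) = S(k) + (10^k(36k + 67)) = (10^k(4k + 3) - 3) + (10^k(36k + 67)).
Simplifying, S(k+1) = 40·10^k·k + 70·10^k - 3 = 10^(k+1)(4(k+1) + 3) - 3,
which is the closed form with t = k+1.
By induction, the statement is established for all t ≥ 1.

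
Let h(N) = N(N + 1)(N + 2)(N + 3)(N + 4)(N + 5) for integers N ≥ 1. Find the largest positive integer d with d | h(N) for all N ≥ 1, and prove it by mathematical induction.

d = 720

Computing the first values: h(1) = 720 and h(2) = 5040; gcd(720, 5040) = 720, so d ≤ 720.
We prove 720 | N(N + 1)(N + 2)(N + 3)(N + 4)(N + 5) for all N ≥ 1 by induction on N.
For the base case N = 1: h(1) = 720 = 720·(1), so 720 | h(1).
Inductive step: assume the claim holds for N = m, i.e. 720 | h(m). Then
h(m+1) − h(m) = (m+1)·(m+2)·(m+3)·(m+4)·(m+5)·(m+6) − m·(m+1)·(m+2)·(m+3)·(m+4)·(m+5) = (m+1)·(m+2)·(m+3)·(m+4)·(m+5)·[(m+6) − m] = 6·(m+1)·(m+2)·(m+3)·(m+4)·(m+5). The product of 5 consecutive integers is divisible by (5)! = 120, so h(m+1) − h(m) is divisible by 6·120 = 720. By the inductive hypothesis 720 | h(m), hence 720 | h(m+1).
By the principle of mathematical induction, the result holds for all N ≥ 1.
Therefore the largest such d is 720.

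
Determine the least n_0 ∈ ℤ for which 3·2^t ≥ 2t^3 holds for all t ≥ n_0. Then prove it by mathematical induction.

n_0 = 9

At t = 8: 768 < 1024, so the inequality fails and n_0 ≥ 9. We prove 3·2^t ≥ 2t^3 for all t ≥ 9.
When t = 9: 3·2^t = 1536 and 2t^3 = 1458, so 1536 ≥ 1458.
Inductive step: assume the claim holds for t = r, so 3·2^r ≥ 2r^3.
Then 3·2^(r + 1) = 2·(3·2^r) ≥ 2·(2r^3).
Also, for r ≥ 9 we have 2·(2r^3) ≥ 2(r+1)^3, since 2 ≥ (1 + 1/r)^3 for all r ≥ 9.
Combining, 3·2^(r + 1) ≥ 2(r+1)^3.
By the principle of mathematical induction, the result holds for all t ≥ 9.
Hence the smallest such n_0 is 9.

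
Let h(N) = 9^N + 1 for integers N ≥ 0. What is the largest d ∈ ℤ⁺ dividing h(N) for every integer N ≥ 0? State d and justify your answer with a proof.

Computing the first values: h(0) = 2 and h(1) = 10; gcd(2, 10) = 2, so d ≤ 2.
We prove 2 | 9^N + 1 for all N ≥ 0 by induction on N.
When N = 0: h(0) = 2 = 2·(1), so 2 | h(0).
For the inductive step, assume it holds for an arbitrary p ≥ 0, i.e. 2 | h(p). Then
h(p+1) = 9^(p+1) + 1 = 9·(9^p + 1) - 8 = 9·h(p) - 8. The first term is divisible by 2 by the inductive hypothesis, and -8 is divisible by 2. Hence 2 | h(p+1).
This completes the induction.
Therefore the largest such d is 2.

d = 2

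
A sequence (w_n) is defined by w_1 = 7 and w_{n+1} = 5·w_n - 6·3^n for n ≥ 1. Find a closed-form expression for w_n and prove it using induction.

Computing the first terms: w_1 = 7, w_2 = 17, w_3 = 31. This suggests w_n = 3^(n + 1) - 2·5^(n - 1).
When n = 1: the formula gives 7 = 7 = w_1.
For the inductive step, assume it holds for an arbitrary j ≥ 1, so w_j = 3^(j + 1) - 2·5^(j - 1).
Then w_{j+1} = 5·w_j - 6·3^j = 5·(3^(j + 1) - 2·5^(j - 1)) - 6·3^j = 3^(j + 2) - 2·5^j = 3^((j+1) + 1) - 2·5^((j+1) - 1),
which is the claimed formula at n = j+1.
This completes the induction.

w_n = 3^(n + 1) - 2·5^(n - 1)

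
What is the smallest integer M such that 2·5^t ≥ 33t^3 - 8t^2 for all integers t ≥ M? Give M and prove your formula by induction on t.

M = 5

At t = 4: 1250 < 1984, so the inequality fails and M ≥ 5. We prove 2·5^t ≥ 33t^3 - 8t^2 for all t ≥ 5.
When t = 5: 2·5^t = 6250 and 33t^3 - 8t^2 = 3925, so 6250 ≥ 3925.
Inductive step: assume the claim holds for t = j, so 2·5^j ≥ 33j^3 - 8j^2.
Then 2·5^(j + 1) = 5·(2·5^j) ≥ 5·(33j^3 - 8j^2).
Also, for j ≥ 5 we have 5·(33j^3 - 8j^2) ≥ 33(j+1)^3 - 8(j+1)^2, since 5·(33j^3 - 8j^2) − (33(j+1)^3 - 8(j+1)^2) = 132j^3 - 131j^2 - 83j - 25, which is nonnegative for all j ≥ 5.
Combining, 2·5^(j + 1) ≥ 33(j+1)^3 - 8(j+1)^2.
This completes the induction.
Hence the smallest such M is 5.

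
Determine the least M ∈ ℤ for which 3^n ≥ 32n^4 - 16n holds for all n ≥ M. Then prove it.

At n = 12: 531441 < 663360, so the inequality fails and M ≥ 13. We prove 3^n ≥ 32n^4 - 16n for all n ≥ 13.
When n = 13: 3^n = 1594323 and 32n^4 - 16n = 913744, so 1594323 ≥ 913744.
For the inductive step, assume it holds for an arbitrary k ≥ 13, so 3^k ≥ 32k^4 - 16k.
Then 3^(k + 1) = 3·(3^k) ≥ 3·(32k^4 - 16k).
Also, for k ≥ 13 we have 3·(32k^4 - 16k) ≥ 32(k+1)^4 - 16(k+1), since 3·(32k^4 - 16k) − (32(k+1)^4 - 16(k+1)) = 64k^4 - 128k^3 - 192k^2 - 160k - 16, which is nonnegative for all k ≥ 13.
Combining, 3^(k + 1) ≥ 32(k+1)^4 - 16(k+1).
Hence, by induction on n, the claim holds for every n ≥ 13.
Hence the smallest such M is 13.

M = 13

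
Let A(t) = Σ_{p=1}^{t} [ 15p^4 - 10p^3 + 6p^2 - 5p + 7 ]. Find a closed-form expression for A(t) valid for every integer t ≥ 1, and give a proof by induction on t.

We claim A(t) = t(3t^4 + 5t^3 + 2t^2 - 2t + 5) for all t ≥ 1.
For the base case t = 1: A(1) = 13, and the closed form gives 13. They agree.
Inductive step: assume the claim holds for t = p, so A(p) = p(3p^4 + 5p^3 + 2p^2 - 2p + 5).
Then A(p+1) = A(p) + (15p^4 + 50p^3 + 66p^2 + 37p + 13) = (p(3p^4 + 5p^3 + 2p^2 - 2p + 5)) + (15p^4 + 50p^3 + 66p^2 + 37p + 13).
Simplifying, A(p+1) = (p + 1)(3p^4 + 17p^3 + 35p^2 + 29p + 13) = (p+1)(3(p+1)^4 + 5(p+1)^3 + 2(p+1)^2 - 2(p+1) + 5),
which is the closed form with t = p+1.
By the principle of mathematical induction, the result holds for all t ≥ 1.

A(t) = t(3t^4 + 5t^3 + 2t^2 - 2t + 5)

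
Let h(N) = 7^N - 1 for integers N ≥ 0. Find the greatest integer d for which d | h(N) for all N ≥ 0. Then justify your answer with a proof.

Computing the first values: h(0) = 0 and h(1) = 6; gcd(0, 6) = 6, so d ≤ 6.
We prove 6 | 7^N - 1 for all N ≥ 0 by induction on N.
Base case (N = 0): h(0) = 0 = 6·(0), so 6 | h(0).
Inductive step: suppose the statement holds for some m ≥ 0, i.e. 6 | h(m). Then
h(m+1) = 7^(m+1) - 1 = 7·(7^m - 1) + 6 = 7·h(m) + 6. The first term is divisible by 6 by the inductive hypothesis, and 6 is divisible by 6. Hence 6 | h(m+1).
Hence, by induction on N, the claim holds for every N ≥ 0.
Therefore the largest such d is 6.

d = 6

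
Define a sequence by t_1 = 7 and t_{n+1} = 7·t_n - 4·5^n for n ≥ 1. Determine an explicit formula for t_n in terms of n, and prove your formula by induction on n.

t_n = 2·5^n - 3·7^(n - 1)

Computing the first terms: t_1 = 7, t_2 = 29, t_3 = 103. This suggests t_n = 2·5^n - 3·7^(n - 1).
Base step (n = 1): the formula gives 7 = 7 = t_1.
For the inductive step, assume it holds for an arbitrary k ≥ 1, so t_k = 2·5^k - 3·7^(k - 1).
Then t_{k+1} = 7·t_k - 4·5^k = 7·(2·5^k - 3·7^(k - 1)) - 4·5^k = 2·5^(k + 1) - 3·7^k = 2·5^(k+1) - 3·7^((k+1) - 1),
which is the claimed formula at n = k+1.
This completes the induction.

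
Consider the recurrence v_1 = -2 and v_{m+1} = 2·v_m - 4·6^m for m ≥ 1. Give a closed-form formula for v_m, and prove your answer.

Computing the first terms: v_1 = -2, v_2 = -28, v_3 = -200. This suggests v_m = 2^(m + 1) - 6^m.
Base step (m = 1): the formula gives -2 = -2 = v_1.
For the inductive step, assume it holds for an arbitrary p ≥ 1, so v_p = 2^(p + 1) - 6^p.
Then v_{p+1} = 2·v_p - 4·6^p = 2·(2^(p + 1) - 6^p) - 4·6^p = 2^(p + 2) - 6^(p + 1) = 2^((p+1) + 1) - 6^(p+1),
which is the claimed formula at m = p+1.
This completes the induction.

v_m = 2^(m + 1) - 6^m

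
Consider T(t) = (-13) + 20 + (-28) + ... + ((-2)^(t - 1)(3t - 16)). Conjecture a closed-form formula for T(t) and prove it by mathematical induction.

T(t) = (-2)^t(-t + 5) - 5

We claim T(t) = (-2)^t(-t + 5) - 5 for all t ≥ 1.
When t = 1: T(1) = -13, and the closed form gives -13. They agree.
Inductive step: assume the claim holds for t = p, so T(p) = (-2)^p(-p + 5) - 5.
Then T(p+1) = T(p) + ((-2)^p(3p - 13)) = ((-2)^p(-p + 5) - 5) + ((-2)^p(3p - 13)).
Simplifying, T(p+1) = -(-2)^(p + 1)p + (-2)^(p + 3) - 5 = (-2)^(p+1)(-(p+1) + 5) - 5,
which is the closed form with t = p+1.
This completes the induction.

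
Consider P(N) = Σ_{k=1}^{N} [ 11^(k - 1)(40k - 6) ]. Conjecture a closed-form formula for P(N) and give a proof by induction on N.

We claim P(N) = 11^N(4N - 1) + 1 for all N ≥ 1.
Base step (N = 1): P(1) = 34, and the closed form gives 34. They agree.
For the inductive step, assume it holds for an arbitrary k ≥ 1, so P(k) = 11^k(4k - 1) + 1.
Then P(k+1) = P(k) + (11^k(40k + 34)) = (11^k(4k - 1) + 1) + (11^k(40k + 34)).
Simplifying, P(k+1) = 44·11^k·k + 33·11^k + 1 = 11^(k+1)(4(k+1) - 1) + 1,
which is the closed form with N = k+1.
Hence, by induction on N, the claim holds for every N ≥ 1.

P(N) = 11^N(4N - 1) + 1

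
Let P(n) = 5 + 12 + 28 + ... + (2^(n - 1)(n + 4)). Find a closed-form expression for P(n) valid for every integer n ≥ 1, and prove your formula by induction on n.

We claim P(n) = 2^n(n + 3) - 3 for all n ≥ 1.
Base case (n = 1): P(1) = 5, and the closed form gives 5. They agree.
Suppose the result is true for n = k, so P(k) = 2^k(k + 3) - 3.
Then P(k+1) = P(k) + (2^k(k + 5)) = (2^k(k + 3) - 3) + (2^k(k + 5)).
Simplifying, P(k+1) = 2^(k + 1)k + 2^(k + 3) - 3 = 2^(k+1)((k+1) + 3) - 3,
which is the closed form with n = k+1.
This completes the induction.

P(n) = 2^n(n + 3) - 3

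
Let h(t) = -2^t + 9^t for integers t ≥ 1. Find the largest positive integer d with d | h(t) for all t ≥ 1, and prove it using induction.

d = 7

Computing the first values: h(1) = 7 and h(2) = 77; gcd(7, 77) = 7, so d ≤ 7.
We prove 7 | -2^t + 9^t for all t ≥ 1 by induction on t.
When t = 1: h(1) = 7 = 7·(1), so 7 | h(1).
For the inductive step, assume it holds for an arbitrary r ≥ 1, i.e. 7 | h(r). Then
9^{r+1} − 2^{r+1} = 9·9^r − 2·2^r = 9·(9^r − 2^r) + (7)·2^r. The first term is divisible by 7 by the inductive hypothesis, and the second term (7)·2^r is divisible by 7 since 7 | 7. Hence 7 | h(r+1).
This completes the induction.
Therefore the largest such d is 7.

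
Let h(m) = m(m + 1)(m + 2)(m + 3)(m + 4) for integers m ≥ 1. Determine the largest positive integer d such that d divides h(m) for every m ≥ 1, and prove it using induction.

d = 120

Computing the first values: h(1) = 120 and h(2) = 720; gcd(120, 720) = 120, so d ≤ 120.
We prove 120 | m(m + 1)(m + 2)(m + 3)(m + 4) for all m ≥ 1 by induction on m.
When m = 1: h(1) = 120 = 120·(1), so 120 | h(1).
Suppose the result is true for m = i, i.e. 120 | h(i). Then
h(i+1) − h(i) = (i+1)·(i+2)·(i+3)·(i+4)·(i+5) − i·(i+1)·(i+2)·(i+3)·(i+4) = (i+1)·(i+2)·(i+3)·(i+4)·[(i+5) − i] = 5·(i+1)·(i+2)·(i+3)·(i+4). The product of 4 consecutive integers is divisible by (4)! = 24, so h(i+1) − h(i) is divisible by 5·24 = 120. By the inductive hypothesis 120 | h(i), hence 120 | h(i+1).
This completes the induction.
Therefore the largest such d is 120.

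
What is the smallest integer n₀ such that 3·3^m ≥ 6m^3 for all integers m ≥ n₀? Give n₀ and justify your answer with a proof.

n₀ = 6

At m = 5: 729 < 750, so the inequality fails and n₀ ≥ 6. We prove 3·3^m ≥ 6m^3 for all m ≥ 6.
When m = 6: 3·3^m = 2187 and 6m^3 = 1296, so 2187 ≥ 1296.
For the inductive step, assume it holds for an arbitrary p ≥ 6, so 3·3^p ≥ 6p^3.
Then 3·3^(p + 1) = 3·(3·3^p) ≥ 3·(6p^3).
Also, for p ≥ 6 we have 3·(6p^3) ≥ 6(p+1)^3, since 3 ≥ (1 + 1/p)^3 for all p ≥ 6.
Combining, 3·3^(p + 1) ≥ 6(p+1)^3.
By the principle of mathematical induction, the result holds for all m ≥ 6.
Hence the smallest such n₀ is 6.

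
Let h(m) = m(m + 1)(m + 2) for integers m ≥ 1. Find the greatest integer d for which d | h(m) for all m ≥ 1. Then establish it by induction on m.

d = 6

Computing the first values: h(1) = 6 and h(2) = 24; gcd(6, 24) = 6, so d ≤ 6.
We prove 6 | m(m + 1)(m + 2) for all m ≥ 1 by induction on m.
Base case (m = 1): h(1) = 6 = 6·(1), so 6 | h(1).
Suppose the result is true for m = k, i.e. 6 | h(k). Then
h(k+1) − h(k) = (k+1)·(k+2)·(k+3) − k·(k+1)·(k+2) = (k+1)·(k+2)·[(k+3) − k] = 3·(k+1)·(k+2). The product of 2 consecutive integers is divisible by (2)! = 2, so h(k+1) − h(k) is divisible by 3·2 = 6. By the inductive hypothesis 6 | h(k), hence 6 | h(k+1).
Hence, by induction on m, the claim holds for every m ≥ 1.
Therefore the largest such d is 6.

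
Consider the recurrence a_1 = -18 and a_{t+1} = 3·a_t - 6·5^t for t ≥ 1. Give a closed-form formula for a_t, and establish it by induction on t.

Computing the first terms: a_1 = -18, a_2 = -84, a_3 = -402. This suggests a_t = -3^t - 3·5^t.
Base case (t = 1): the formula gives -18 = -18 = a_1.
Suppose the result is true for t = m, so a_m = -3^m - 3·5^m.
Then a_{m+1} = 3·a_m - 6·5^m = 3·(-3^m - 3·5^m) - 6·5^m = -3^(m + 1) - 3·5^(m + 1),
which is the claimed formula at t = m+1.
By induction, the statement is established for all t ≥ 1.

a_t = -3^t - 3·5^t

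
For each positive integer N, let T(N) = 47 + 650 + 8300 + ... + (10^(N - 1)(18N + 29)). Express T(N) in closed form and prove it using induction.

We claim T(N) = 10^N(2N + 3) - 3 for all N ≥ 1.
Base case (N = 1): T(1) = 47, and the closed form gives 47. They agree.
Inductive step: assume the claim holds for N = k, so T(k) = 10^k(2k + 3) - 3.
Then T(k+1) = T(k) + (10^k(18k + 47)) = (10^k(2k + 3) - 3) + (10^k(18k + 47)).
Simplifying, T(k+1) = 20·10^k·k + 50·10^k - 3 = 10^(k+1)(2(k+1) + 3) - 3,
which is the closed form with N = k+1.
Hence, by induction on N, the claim holds for every N ≥ 1.

T(N) = 10^N(2N + 3) - 3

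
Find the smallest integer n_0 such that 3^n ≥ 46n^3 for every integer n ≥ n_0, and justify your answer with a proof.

n_0 = 10

At n = 9: 19683 < 33534, so the inequality fails and n_0 ≥ 10. We prove 3^n ≥ 46n^3 for all n ≥ 10.
For the base case n = 10: 3^n = 59049 and 46n^3 = 46000, so 59049 ≥ 46000.
Suppose the result is true for n = p, so 3^p ≥ 46p^3.
Then 3^(p + 1) = 3·(3^p) ≥ 3·(46p^3).
Also, for p ≥ 10 we have 3·(46p^3) ≥ 46(p+1)^3, since 3 ≥ (1 + 1/p)^3 for all p ≥ 10.
Combining, 3^(p + 1) ≥ 46(p+1)^3.
Hence, by induction on n, the claim holds for every n ≥ 10.
Hence the smallest such n_0 is 10.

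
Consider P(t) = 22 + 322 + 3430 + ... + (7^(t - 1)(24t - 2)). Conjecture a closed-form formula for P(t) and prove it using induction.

We claim P(t) = 7^t(4t - 1) + 1 for all t ≥ 1.
Base case (t = 1): P(1) = 22, and the closed form gives 22. They agree.
Inductive step: assume the claim holds for t = i, so P(i) = 7^i(4i - 1) + 1.
Then P(i+1) = P(i) + (7^i(24i + 22)) = (7^i(4i - 1) + 1) + (7^i(24i + 22)).
Simplifying, P(i+1) = 28·7^i·i + 21·7^i + 1 = 7^(i+1)(4(i+1) - 1) + 1,
which is the closed form with t = i+1.
By induction, the statement is established for all t ≥ 1.

P(t) = 7^t(4t - 1) + 1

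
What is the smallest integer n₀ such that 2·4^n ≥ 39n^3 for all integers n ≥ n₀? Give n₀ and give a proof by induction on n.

n₀ = 7

At n = 6: 8192 < 8424, so the inequality fails and n₀ ≥ 7. We prove 2·4^n ≥ 39n^3 for all n ≥ 7.
Base case (n = 7): 2·4^n = 32768 and 39n^3 = 13377, so 32768 ≥ 13377.
For the inductive step, assume it holds for an arbitrary r ≥ 7, so 2·4^r ≥ 39r^3.
Then 2·4^(r + 1) = 4·(2·4^r) ≥ 4·(39r^3).
Also, for r ≥ 7 we have 4·(39r^3) ≥ 39(r+1)^3, since 4 ≥ (1 + 1/r)^3 for all r ≥ 7.
Combining, 2·4^(r + 1) ≥ 39(r+1)^3.
By the principle of mathematical induction, the result holds for all n ≥ 7.
Hence the smallest such n₀ is 7.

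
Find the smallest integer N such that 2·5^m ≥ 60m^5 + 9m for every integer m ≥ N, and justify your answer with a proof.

N = 9

At m = 8: 781250 < 1966152, so the inequality fails and N ≥ 9. We prove 2·5^m ≥ 60m^5 + 9m for all m ≥ 9.
Base case (m = 9): 2·5^m = 3906250 and 60m^5 + 9m = 3543021, so 3906250 ≥ 3543021.
Inductive step: assume the claim holds for m = k, so 2·5^k ≥ 60k^5 + 9k.
Then 2·5^(k + 1) = 5·(2·5^k) ≥ 5·(60k^5 + 9k).
Also, for k ≥ 9 we have 5·(60k^5 + 9k) ≥ 60(k+1)^5 + 9(k+1), since 5·(60k^5 + 9k) − (60(k+1)^5 + 9(k+1)) = 240k^5 - 300k^4 - 600k^3 - 600k^2 - 264k - 69, which is nonnegative for all k ≥ 9.
Combining, 2·5^(k + 1) ≥ 60(k+1)^5 + 9(k+1).
By induction, the statement is established for all m ≥ 9.
Hence the smallest such N is 9.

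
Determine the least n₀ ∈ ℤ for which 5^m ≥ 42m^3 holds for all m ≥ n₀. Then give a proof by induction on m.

n₀ = 6

At m = 5: 3125 < 5250, so the inequality fails and n₀ ≥ 6. We prove 5^m ≥ 42m^3 for all m ≥ 6.
For the base case m = 6: 5^m = 15625 and 42m^3 = 9072, so 15625 ≥ 9072.
Suppose the result is true for m = k, so 5^k ≥ 42k^3.
Then 5^(k + 1) = 5·(5^k) ≥ 5·(42k^3).
Also, for k ≥ 6 we have 5·(42k^3) ≥ 42(k+1)^3, since 5 ≥ (1 + 1/k)^3 for all k ≥ 6.
Combining, 5^(k + 1) ≥ 42(k+1)^3.
This completes the induction.
Hence the smallest such n₀ is 6.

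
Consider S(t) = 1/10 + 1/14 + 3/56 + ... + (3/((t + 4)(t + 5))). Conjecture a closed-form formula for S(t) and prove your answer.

We claim S(t) = 3t/(5(t + 5)) for all t ≥ 1.
When t = 1: S(1) = 1/10, and the closed form gives 1/10. They agree.
For the inductive step, assume it holds for an arbitrary p ≥ 1, so S(p) = 3p/(5(p + 5)).
Then S(p+1) = S(p) + (3/((p + 5)(p + 6))) = (3p/(5(p + 5))) + (3/((p + 5)(p + 6))).
Simplifying, S(p+1) = 3(p + 1)/(5(p + 6)) = 3(p+1)/(5((p+1) + 5)),
which is the closed form with t = p+1.
By the principle of mathematical induction, the result holds for all t ≥ 1.

S(t) = 3t/(5(t + 5))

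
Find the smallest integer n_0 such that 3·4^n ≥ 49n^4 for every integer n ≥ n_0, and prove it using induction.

n_0 = 9

At n = 8: 196608 < 200704, so the inequality fails and n_0 ≥ 9. We prove 3·4^n ≥ 49n^4 for all n ≥ 9.
Base case (n = 9): 3·4^n = 786432 and 49n^4 = 321489, so 786432 ≥ 321489.
Inductive step: assume the claim holds for n = k, so 3·4^k ≥ 49k^4.
Then 3·4^(k + 1) = 4·(3·4^k) ≥ 4·(49k^4).
Also, for k ≥ 9 we have 4·(49k^4) ≥ 49(k+1)^4, since 4 ≥ (1 + 1/k)^4 for all k ≥ 9.
Combining, 3·4^(k + 1) ≥ 49(k+1)^4.
By the principle of mathematical induction, the result holds for all n ≥ 9.
Hence the smallest such n_0 is 9.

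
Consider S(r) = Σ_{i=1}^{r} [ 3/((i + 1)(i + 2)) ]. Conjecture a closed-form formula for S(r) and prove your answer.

We claim S(r) = 3r/(2(r + 2)) for all r ≥ 1.
For the base case r = 1: S(1) = 1/2, and the closed form gives 1/2. They agree.
Inductive step: suppose the statement holds for some i ≥ 1, so S(i) = 3i/(2(i + 2)).
Then S(i+1) = S(i) + (3/((i + 2)(i + 3))) = (3i/(2(i + 2))) + (3/((i + 2)(i + 3))).
Simplifying, S(i+1) = 3(i + 1)/(2(i + 3)) = 3(i+1)/(2((i+1) + 2)),
which is the closed form with r = i+1.
By the principle of mathematical induction, the result holds for all r ≥ 1.

S(r) = 3r/(2(r + 2))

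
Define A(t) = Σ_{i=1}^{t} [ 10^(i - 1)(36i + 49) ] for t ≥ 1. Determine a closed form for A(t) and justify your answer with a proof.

A(t) = 10^t(4t + 5) - 5

We claim A(t) = 10^t(4t + 5) - 5 for all t ≥ 1.
For the base case t = 1: A(1) = 85, and the closed form gives 85. They agree.
Suppose the result is true for t = i, so A(i) = 10^i(4i + 5) - 5.
Then A(i+1) = A(i) + (10^i(36i + 85)) = (10^i(4i + 5) - 5) + (10^i(36i + 85)).
Simplifying, A(i+1) = 40·10^i·i + 90·10^i - 5 = 10^(i+1)(4(i+1) + 5) - 5,
which is the closed form with t = i+1.
This completes the induction.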